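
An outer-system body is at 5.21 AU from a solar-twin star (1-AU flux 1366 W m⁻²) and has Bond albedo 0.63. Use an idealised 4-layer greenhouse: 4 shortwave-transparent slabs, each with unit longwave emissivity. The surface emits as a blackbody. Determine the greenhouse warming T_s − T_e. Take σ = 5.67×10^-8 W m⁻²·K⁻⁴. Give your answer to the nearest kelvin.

47 K

Flux at the orbit: S = 1366/(5.21)² = 50.32 W m⁻².
The effective emission temperature is T_e = [S(1−α)/(4σ)]^¼ = 95.19 K.
T_s = (N+1)^(1/4)·T_e = 142.3 K.
Warming: T_s − T_e = 47.15 K.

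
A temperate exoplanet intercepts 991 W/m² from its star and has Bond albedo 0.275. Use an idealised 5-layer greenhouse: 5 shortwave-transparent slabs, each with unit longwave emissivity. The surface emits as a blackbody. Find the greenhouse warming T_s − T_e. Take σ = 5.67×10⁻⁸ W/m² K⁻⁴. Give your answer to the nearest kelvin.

The effective emission temperature is T_e = [S(1−α)/(4σ)]^¼ = 237.2 K.
T_s = (N+1)^(1/4)·T_e = 371.3 K.
Warming: T_s − T_e = 134.1 K.

134 kelvin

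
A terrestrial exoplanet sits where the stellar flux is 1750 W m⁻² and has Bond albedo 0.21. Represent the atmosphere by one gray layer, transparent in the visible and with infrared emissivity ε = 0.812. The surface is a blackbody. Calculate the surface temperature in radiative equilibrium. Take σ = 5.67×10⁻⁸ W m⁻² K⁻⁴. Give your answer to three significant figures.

The planet radiates to space at T_e = [S(1−α)/(4σ)]^(1/4) = 279.4 K.
Surface balance with a leaky layer gives σT_s⁴ = σT_e⁴·2/(2−ε), so T_s = T_e·[2/(2−0.812)]^(1/4) = 318.3 K.

318 kelvin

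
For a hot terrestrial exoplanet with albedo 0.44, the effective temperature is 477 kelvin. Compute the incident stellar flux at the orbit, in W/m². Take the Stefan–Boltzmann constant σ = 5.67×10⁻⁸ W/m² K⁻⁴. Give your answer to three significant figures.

From S(1−α)/4 = σT⁴: S = 4σT⁴/(1−α).
σT⁴ = 5.67×10⁻⁸·(477)⁴ = 2935 W/m².
So S = 4×2935/(1−0.44) = 20970 W/m².

21000 W/m²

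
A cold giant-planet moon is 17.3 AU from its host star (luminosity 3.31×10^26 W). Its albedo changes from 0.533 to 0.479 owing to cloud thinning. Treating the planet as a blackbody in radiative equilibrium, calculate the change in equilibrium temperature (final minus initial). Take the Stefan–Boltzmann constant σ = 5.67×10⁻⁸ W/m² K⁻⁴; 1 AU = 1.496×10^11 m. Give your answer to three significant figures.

1.48 kelvin

d = 17.3 × 1.496×10^11 m = 2.588×10^12 m.
Flux at the orbit: S = L/(4πd²) = 3.31×10^26/(4π·(2.59×10^12)²) = 3.932 W/m².
Initial: T₁ = [S(1−0.533)/(4σ)]^(1/4) = 53.34 K.
With α = 0.479, T₂ = 54.82 K.
Change: 54.82 − 53.34 = 1.479 K.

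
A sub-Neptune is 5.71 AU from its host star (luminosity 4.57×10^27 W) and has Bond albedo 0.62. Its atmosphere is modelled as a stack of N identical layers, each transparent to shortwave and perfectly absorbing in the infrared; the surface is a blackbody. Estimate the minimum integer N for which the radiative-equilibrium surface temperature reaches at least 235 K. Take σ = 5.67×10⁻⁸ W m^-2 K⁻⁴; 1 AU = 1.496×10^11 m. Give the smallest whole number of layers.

3

Orbital distance: d = 5.71 AU = 8.542×10^11 m.
S = L/(4πd²) = 498.4 W m^-2.
Top-of-atmosphere balance: σT_e⁴ = S(1−α)/4 = 47.35 W m^-2 → T_e = 170.0 K.
Need (N+1)T_e⁴ ≥ T_s⁴, i.e. N+1 ≥ (235/170.0)⁴ = 3.652.
The minimum whole number is N = 3.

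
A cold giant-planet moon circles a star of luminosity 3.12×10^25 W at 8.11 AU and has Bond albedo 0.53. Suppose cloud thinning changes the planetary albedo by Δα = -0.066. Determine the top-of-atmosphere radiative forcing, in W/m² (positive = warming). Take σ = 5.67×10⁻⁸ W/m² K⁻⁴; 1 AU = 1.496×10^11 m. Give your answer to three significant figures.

d = 8.11 × 1.496×10^11 m = 1.213×10^12 m.
Flux at the orbit: S = L/(4πd²) = 3.12×10^25/(4π·(1.21×10^12)²) = 1.687 W/m².
TOA radiative forcing: ΔF = −S·Δα/4 = −1.687·(-0.066)/4 = 0.02783 W/m².

0.0278 W/m²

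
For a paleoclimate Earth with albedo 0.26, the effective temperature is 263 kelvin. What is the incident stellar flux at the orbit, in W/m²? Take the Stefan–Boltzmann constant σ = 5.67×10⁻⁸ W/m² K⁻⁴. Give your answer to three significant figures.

1470 W/m²

From S(1−α)/4 = σT⁴: S = 4σT⁴/(1−α).
σT⁴ = 5.67×10⁻⁸·(263)⁴ = 271.3 W/m².
S = 4·271.3/0.74 = 1466 W/m².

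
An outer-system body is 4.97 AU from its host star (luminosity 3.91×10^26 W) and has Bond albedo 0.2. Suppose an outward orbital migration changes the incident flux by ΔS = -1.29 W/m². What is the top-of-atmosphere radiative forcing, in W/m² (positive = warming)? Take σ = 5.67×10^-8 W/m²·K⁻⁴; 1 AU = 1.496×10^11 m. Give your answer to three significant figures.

d = 4.97 × 1.496×10^11 m = 7.435×10^11 m.
S = L/(4πd²) = 56.28 W/m².
TOA radiative forcing: ΔF = (1−α)ΔS/4 = 0.8·(-1.29)/4 = -0.2580 W/m².

-0.258 W/m²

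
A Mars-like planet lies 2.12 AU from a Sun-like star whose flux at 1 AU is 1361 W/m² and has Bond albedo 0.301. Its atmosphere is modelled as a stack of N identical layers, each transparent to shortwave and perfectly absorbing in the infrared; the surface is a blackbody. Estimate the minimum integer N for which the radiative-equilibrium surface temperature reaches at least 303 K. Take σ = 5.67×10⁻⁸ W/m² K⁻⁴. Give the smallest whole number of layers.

9

By the inverse-square law, S = 1361/2.12² = 302.8 W/m².
The effective emission temperature is T_e = [S(1−α)/(4σ)]^¼ = 174.8 K.
T_s = (N+1)^(1/4)·T_e ≥ 303 K requires N+1 ≥ (T_s/T_e)⁴ = (303/174.8)⁴ = 9.031.
Rounding up, N = 9.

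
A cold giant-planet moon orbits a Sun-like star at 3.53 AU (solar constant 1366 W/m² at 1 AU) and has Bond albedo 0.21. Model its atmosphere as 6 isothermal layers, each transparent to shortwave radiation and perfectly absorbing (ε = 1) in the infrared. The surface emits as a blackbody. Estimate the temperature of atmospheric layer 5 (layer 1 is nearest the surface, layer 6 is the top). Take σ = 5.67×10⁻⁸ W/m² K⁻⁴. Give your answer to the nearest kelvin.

166 K

Irradiance scales as 1/d², so S = 1366 W/m² × (1/3.53)² = 109.6 W/m².
Top-of-atmosphere balance: σT_e⁴ = S(1−α)/4 = 21.65 W/m² → T_e = 139.8 K.
Each opaque layer satisfies 2T_j⁴ = T_{j−1}⁴ + T_{j+1}⁴, giving T_k⁴ = (N+1−k)T_e⁴.
With k = 5: T_5 = (6+1−5)^¼·139.8 K = 166.2 K.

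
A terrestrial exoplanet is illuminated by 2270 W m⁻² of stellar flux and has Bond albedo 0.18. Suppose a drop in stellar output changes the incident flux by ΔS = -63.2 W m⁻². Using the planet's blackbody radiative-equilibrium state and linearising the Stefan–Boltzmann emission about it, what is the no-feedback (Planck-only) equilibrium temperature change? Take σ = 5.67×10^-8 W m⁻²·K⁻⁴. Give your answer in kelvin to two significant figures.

-2.1 K

Reference equilibrium: T_e = [S(1−α)/(4σ)]^(1/4) = 301.0 K.
TOA radiative forcing: ΔF = (1−α)ΔS/4 = 0.82·(-63.2)/4 = -12.96 W m⁻².
Linearising σT⁴ gives d(σT⁴)/dT = 4σT_e³ = 6.184 W m⁻² per K.
ΔT₀ = ΔF/λ_P = -12.96/6.184 = -2.09 K.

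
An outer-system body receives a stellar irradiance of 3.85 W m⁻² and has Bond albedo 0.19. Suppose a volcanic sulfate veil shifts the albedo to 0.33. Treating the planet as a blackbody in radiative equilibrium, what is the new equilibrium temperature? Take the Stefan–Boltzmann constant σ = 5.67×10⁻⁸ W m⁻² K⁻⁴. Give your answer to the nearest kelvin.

T₂ = [S(1−α₂)/(4σ)]^(1/4) = [3.850·0.67/(4σ)]^(1/4) = 58.07 K.

58 kelvin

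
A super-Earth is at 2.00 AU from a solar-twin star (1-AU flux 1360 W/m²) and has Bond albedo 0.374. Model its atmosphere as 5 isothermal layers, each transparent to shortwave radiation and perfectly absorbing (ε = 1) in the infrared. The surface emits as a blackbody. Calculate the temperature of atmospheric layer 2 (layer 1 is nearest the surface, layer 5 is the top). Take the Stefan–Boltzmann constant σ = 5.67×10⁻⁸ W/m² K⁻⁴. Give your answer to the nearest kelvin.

248 kelvin

Flux at the orbit: S = 1360/(2.00)² = 340.0 W/m².
Top-of-atmosphere balance: σT_e⁴ = S(1−α)/4 = 53.21 W/m² → T_e = 175.0 K.
Each opaque layer satisfies 2T_j⁴ = T_{j−1}⁴ + T_{j+1}⁴, giving T_k⁴ = (N+1−k)T_e⁴.
T_2 = (4)^(1/4)·175.0 = 247.5 K.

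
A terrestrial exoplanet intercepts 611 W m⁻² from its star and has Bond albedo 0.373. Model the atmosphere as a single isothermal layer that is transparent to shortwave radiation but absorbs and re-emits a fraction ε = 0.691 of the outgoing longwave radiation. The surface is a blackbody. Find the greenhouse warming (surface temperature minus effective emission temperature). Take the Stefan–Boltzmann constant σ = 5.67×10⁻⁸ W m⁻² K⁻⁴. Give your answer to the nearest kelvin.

23 K

The planet radiates to space at T_e = [S(1−α)/(4σ)]^(1/4) = 202.7 K.
The surface balance (absorbed SW + ε·downward IR = σT_s⁴) with T_a⁴ = T_s⁴/2 reduces to T_s = T_e·[2/(2−ε)]^¼ = 225.4 K.
Greenhouse warming: T_s − T_e = 22.66 K.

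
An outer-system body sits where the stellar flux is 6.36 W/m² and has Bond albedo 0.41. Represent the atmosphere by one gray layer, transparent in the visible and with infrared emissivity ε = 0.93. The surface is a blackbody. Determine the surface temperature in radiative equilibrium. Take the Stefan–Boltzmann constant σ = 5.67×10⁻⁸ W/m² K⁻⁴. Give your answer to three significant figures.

At the top of the atmosphere, σT_e⁴ = S(1−α)/4 = 0.9381 W/m², giving T_e = 63.78 K.
The surface balance (absorbed SW + ε·downward IR = σT_s⁴) with T_a⁴ = T_s⁴/2 reduces to T_s = T_e·[2/(2−ε)]^¼ = 74.57 K.

74.6 kelvin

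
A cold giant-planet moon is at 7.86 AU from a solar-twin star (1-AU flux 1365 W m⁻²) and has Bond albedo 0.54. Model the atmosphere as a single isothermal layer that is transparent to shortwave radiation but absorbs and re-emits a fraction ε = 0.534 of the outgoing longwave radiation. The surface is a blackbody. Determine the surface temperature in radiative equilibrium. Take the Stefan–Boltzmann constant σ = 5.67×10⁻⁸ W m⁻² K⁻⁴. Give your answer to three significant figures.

88.4 K

Flux at the orbit: S = 1365/(7.86)² = 22.09 W m⁻².
The planet radiates to space at T_e = [S(1−α)/(4σ)]^(1/4) = 81.82 K.
The surface balance (absorbed SW + ε·downward IR = σT_s⁴) with T_a⁴ = T_s⁴/2 reduces to T_s = T_e·[2/(2−ε)]^¼ = 88.42 K.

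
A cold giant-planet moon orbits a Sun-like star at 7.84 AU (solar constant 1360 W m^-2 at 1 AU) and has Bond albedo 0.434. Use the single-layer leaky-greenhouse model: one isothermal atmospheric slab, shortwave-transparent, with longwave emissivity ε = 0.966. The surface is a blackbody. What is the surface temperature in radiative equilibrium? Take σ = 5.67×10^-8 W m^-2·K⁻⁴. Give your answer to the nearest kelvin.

102 K

Irradiance scales as 1/d², so S = 1360 W m^-2 × (1/7.84)² = 22.13 W m^-2.
At the top of the atmosphere, σT_e⁴ = S(1−α)/4 = 3.131 W m^-2, giving T_e = 86.20 K.
Surface balance with a leaky layer gives σT_s⁴ = σT_e⁴·2/(2−ε), so T_s = T_e·[2/(2−0.966)]^(1/4) = 101.7 K.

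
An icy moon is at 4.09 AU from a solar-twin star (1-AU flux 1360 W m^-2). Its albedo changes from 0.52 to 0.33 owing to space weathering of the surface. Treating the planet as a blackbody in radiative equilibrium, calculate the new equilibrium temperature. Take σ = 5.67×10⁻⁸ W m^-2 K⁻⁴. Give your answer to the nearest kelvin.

Irradiance scales as 1/d², so S = 1360 W m^-2 × (1/4.09)² = 81.30 W m^-2.
New equilibrium: T₂ = [(1−0.33)·81.30/(4σ)]^(1/4) = 124.5 K.

124 K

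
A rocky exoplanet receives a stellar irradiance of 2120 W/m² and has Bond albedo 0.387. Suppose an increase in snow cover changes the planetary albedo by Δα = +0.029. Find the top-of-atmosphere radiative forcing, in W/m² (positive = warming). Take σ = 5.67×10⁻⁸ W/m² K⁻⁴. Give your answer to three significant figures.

TOA radiative forcing: ΔF = −S·Δα/4 = −2120·(+0.029)/4 = -15.37 W/m².

-15.4 W/m²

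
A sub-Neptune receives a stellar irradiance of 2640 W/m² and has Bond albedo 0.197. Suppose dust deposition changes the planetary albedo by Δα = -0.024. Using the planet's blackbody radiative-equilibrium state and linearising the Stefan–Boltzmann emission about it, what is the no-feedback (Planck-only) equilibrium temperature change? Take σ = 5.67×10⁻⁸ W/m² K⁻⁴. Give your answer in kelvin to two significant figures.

2.3 kelvin

The baseline emission temperature is T_e = 310.9 K.
TOA radiative forcing: ΔF = −S·Δα/4 = −2640·(-0.024)/4 = 15.84 W/m².
The Planck feedback parameter is 4σT_e³ = 6.818 W/m²/K.
Hence the no-feedback warming is ΔF/(4σT_e³) = 2.32 K.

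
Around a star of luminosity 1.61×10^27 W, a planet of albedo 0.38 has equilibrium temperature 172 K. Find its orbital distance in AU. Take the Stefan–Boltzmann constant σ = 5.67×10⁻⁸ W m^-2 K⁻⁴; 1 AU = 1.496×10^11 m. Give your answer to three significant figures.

4.23 AU

Energy balance gives S = 4σT⁴/(1−α) = 320.2 W m^-2.
S = L/(4πd²) → d = √(L/4πS) = √(1.61×10^27/(4π·320.2)) = 6.326×10^11 m = 4.229 AU.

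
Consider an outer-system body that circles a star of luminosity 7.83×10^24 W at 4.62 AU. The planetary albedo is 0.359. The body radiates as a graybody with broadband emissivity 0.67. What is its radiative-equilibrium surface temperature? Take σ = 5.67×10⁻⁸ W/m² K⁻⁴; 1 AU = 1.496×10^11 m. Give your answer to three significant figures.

48.4 kelvin

d = 4.62 × 1.496×10^11 m = 6.912×10^11 m.
S = L/(4πd²) = 1.304 W/m².
Averaging over the sphere, the absorbed flux is S(1−α)/4 = 0.2090 W/m².
Equating to εσT⁴ with ε = 0.67: T = (0.2090/0.67σ)^(1/4) = 48.43 K.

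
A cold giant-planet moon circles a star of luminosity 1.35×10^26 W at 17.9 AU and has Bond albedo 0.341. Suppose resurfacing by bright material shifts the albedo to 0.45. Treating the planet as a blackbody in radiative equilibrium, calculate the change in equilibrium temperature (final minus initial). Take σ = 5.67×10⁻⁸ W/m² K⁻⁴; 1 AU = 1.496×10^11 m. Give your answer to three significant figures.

-2.02 K

d = 17.9 × 1.496×10^11 m = 2.678×10^12 m.
S = L/(4πd²) = 1.498 W/m².
Initial: T₁ = [S(1−0.341)/(4σ)]^(1/4) = 45.68 K.
Final:   T₂ = [S(1−0.45)/(4σ)]^(1/4) = 43.66 K.
ΔT = T₂ − T₁ = -2.019 K.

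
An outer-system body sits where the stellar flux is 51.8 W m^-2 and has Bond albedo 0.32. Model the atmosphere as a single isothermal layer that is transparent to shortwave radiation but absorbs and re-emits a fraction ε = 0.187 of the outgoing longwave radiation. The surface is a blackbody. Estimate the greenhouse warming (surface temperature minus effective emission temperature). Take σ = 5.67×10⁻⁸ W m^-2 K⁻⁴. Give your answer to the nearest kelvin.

At the top of the atmosphere, σT_e⁴ = S(1−α)/4 = 8.806 W m^-2, giving T_e = 111.6 K.
For a single slab of emissivity ε, T_s⁴ = 2T_e⁴/(2−ε); thus T_s = 111.6·(1.103)^(1/4) = 114.4 K.
The atmosphere warms the surface by 2.774 K.

3 K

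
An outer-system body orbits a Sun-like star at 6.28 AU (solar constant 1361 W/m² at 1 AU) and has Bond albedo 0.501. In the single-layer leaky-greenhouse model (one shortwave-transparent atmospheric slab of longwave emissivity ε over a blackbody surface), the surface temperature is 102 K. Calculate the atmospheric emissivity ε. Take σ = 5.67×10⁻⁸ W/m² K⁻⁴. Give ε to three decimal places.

By the inverse-square law, S = 1361/6.28² = 34.51 W/m².
First, T_e = [34.51·(1−0.501)/(4σ)]^(1/4) = 93.35 K.
Inverting T_s⁴ = 2T_e⁴/(2−ε): (T_e/T_s)⁴ = 0.7014, so ε = 2(1 − 0.7014) = 0.5971.

0.597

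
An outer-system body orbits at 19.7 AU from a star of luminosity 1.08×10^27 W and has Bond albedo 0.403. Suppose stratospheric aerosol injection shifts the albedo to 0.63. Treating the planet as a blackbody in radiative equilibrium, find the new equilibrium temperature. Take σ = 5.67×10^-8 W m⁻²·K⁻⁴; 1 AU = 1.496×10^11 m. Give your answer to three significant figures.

63.4 kelvin

d = 19.7 × 1.496×10^11 m = 2.947×10^12 m.
Spreading L over a sphere of radius d: S = 1.08×10^27/(4π·2.95×10^12²) = 9.895 W m⁻².
With the new albedo, S(1−α₂)/4 = 0.9153 W m⁻², so T₂ = 63.39 K.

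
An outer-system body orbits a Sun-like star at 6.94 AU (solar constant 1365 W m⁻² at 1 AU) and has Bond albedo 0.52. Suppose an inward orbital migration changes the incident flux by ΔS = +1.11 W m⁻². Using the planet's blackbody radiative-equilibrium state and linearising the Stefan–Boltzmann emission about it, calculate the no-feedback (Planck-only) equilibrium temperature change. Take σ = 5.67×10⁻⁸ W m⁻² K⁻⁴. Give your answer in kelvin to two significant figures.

0.86 K

Flux at the orbit: S = 1365/(6.94)² = 28.34 W m⁻².
Unperturbed T_e = [28.34·(1−0.52)/(4σ)]^¼ = 88.00 K.
TOA radiative forcing: ΔF = (1−α)ΔS/4 = 0.48·(+1.11)/4 = 0.1332 W m⁻².
Linearising σT⁴ gives d(σT⁴)/dT = 4σT_e³ = 0.1546 W m⁻² per K.
Hence the no-feedback warming is ΔF/(4σT_e³) = 0.862 K.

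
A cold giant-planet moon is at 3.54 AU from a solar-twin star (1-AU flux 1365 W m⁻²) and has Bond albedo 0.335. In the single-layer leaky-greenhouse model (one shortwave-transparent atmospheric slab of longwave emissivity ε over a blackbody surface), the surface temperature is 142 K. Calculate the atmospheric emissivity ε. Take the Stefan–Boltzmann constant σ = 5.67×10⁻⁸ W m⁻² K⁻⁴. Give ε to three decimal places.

0.429

By the inverse-square law, S = 1365/3.54² = 108.9 W m⁻².
First, T_e = [108.9·(1−0.335)/(4σ)]^(1/4) = 133.7 K.
Since (2−ε)/2 = (T_e/T_s)⁴ = 0.7855, ε = 0.4290.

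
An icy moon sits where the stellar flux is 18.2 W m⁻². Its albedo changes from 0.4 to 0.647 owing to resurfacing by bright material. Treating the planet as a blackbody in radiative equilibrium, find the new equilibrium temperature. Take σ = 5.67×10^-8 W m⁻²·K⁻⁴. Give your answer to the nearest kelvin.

New equilibrium: T₂ = [(1−0.647)·18.20/(4σ)]^(1/4) = 72.95 K.

73 kelvin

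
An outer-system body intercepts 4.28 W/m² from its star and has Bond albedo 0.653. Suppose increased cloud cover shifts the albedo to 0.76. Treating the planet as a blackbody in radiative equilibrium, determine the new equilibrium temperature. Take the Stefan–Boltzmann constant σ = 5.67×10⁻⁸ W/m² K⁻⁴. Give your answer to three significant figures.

New equilibrium: T₂ = [(1−0.76)·4.280/(4σ)]^(1/4) = 46.13 K.

46.1 kelvin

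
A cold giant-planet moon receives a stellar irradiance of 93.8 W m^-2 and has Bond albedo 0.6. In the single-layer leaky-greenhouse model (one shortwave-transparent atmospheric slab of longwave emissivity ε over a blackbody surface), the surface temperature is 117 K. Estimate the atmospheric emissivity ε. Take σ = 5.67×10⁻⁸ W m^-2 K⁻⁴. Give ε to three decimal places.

Effective temperature: T_e = [S(1−α)/(4σ)]^(1/4) = 113.4 K.
T_s⁴ = T_e⁴·2/(2−ε) → ε = 2 − 2(T_e/T_s)⁴ = 2 − 2·(113.4/117)⁴ = 0.2343.

0.234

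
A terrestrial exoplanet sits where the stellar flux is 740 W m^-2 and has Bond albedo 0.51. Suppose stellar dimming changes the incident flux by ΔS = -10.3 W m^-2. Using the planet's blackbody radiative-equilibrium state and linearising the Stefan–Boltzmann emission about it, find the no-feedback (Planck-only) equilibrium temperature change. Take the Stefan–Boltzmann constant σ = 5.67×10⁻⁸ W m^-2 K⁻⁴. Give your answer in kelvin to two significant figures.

Reference equilibrium: T_e = [S(1−α)/(4σ)]^(1/4) = 200.0 K.
TOA radiative forcing: ΔF = (1−α)ΔS/4 = 0.49·(-10.3)/4 = -1.262 W m^-2.
The Planck feedback parameter is 4σT_e³ = 1.813 W m^-2/K.
Hence the no-feedback warming is ΔF/(4σT_e³) = -0.696 K.

-0.70 K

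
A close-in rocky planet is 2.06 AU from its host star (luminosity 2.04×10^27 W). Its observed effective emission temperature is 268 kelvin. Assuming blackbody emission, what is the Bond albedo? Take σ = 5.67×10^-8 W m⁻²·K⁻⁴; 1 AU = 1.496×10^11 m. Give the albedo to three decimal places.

0.316

Orbital distance: d = 2.06 AU = 3.082×10^11 m.
S = L/(4πd²) = 1709 W m⁻².
Energy balance: S(1−α)/4 = σT⁴, so 1−α = 4σT⁴/S.
4σT⁴ = 4·5.67×10⁻⁸·(268)⁴ = 1170 W m⁻².
1−α = 1170/1709 = 0.6845, so α = 0.3155.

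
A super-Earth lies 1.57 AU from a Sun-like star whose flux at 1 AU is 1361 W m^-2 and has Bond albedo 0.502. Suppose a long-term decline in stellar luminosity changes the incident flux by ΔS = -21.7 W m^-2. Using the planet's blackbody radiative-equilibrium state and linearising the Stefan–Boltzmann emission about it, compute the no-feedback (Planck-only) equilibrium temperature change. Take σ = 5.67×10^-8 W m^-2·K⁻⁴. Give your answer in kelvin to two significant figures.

Irradiance scales as 1/d², so S = 1361 W m^-2 × (1/1.57)² = 552.2 W m^-2.
Reference equilibrium: T_e = [S(1−α)/(4σ)]^(1/4) = 186.6 K.
Only a fraction (1−α) is absorbed and it's spread over 4πR², so ΔF = (1−α)ΔS/4 = -2.702 W m^-2.
The Planck feedback parameter is 4σT_e³ = 1.474 W m^-2/K.
So ΔT₀ = -2.702/1.474 = -1.83 K.

-1.8 K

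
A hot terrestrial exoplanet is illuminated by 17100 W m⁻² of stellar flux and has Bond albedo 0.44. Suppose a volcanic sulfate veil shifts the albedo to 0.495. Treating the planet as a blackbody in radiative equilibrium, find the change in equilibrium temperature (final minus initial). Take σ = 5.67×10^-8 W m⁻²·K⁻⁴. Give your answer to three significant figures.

-11.6 K

With α = 0.44, T₁ = 453.3 K.
After:  T₂ = [17100·0.505/(4σ)]^(1/4) = 441.7 K.
ΔT = T₂ − T₁ = -11.57 K.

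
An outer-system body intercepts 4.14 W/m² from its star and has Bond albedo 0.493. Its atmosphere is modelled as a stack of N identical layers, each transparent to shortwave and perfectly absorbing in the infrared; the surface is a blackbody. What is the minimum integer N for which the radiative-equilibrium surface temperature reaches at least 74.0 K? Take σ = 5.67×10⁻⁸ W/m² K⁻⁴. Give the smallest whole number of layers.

3

The effective emission temperature is T_e = [S(1−α)/(4σ)]^¼ = 55.16 K.
Since T_s⁴ = (N+1)T_e⁴, we need N ≥ (T_s/T_e)⁴ − 1 = 2.240.
Rounding up, N = 3.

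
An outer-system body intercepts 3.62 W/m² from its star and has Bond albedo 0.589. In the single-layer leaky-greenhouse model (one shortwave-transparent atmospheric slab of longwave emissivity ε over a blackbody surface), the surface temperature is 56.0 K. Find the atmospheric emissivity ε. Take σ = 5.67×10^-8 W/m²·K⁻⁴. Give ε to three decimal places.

0.666

Effective temperature: T_e = [S(1−α)/(4σ)]^(1/4) = 50.61 K.
T_s⁴ = T_e⁴·2/(2−ε) → ε = 2 − 2(T_e/T_s)⁴ = 2 − 2·(50.61/56.0)⁴ = 0.6659.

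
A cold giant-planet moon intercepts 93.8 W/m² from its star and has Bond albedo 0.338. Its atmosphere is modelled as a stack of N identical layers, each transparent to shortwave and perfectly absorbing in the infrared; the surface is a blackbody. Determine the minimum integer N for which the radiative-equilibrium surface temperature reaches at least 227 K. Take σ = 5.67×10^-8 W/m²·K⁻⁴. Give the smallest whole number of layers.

The effective emission temperature is T_e = [S(1−α)/(4σ)]^¼ = 128.6 K.
Need (N+1)T_e⁴ ≥ T_s⁴, i.e. N+1 ≥ (227/128.6)⁴ = 9.698.
The minimum whole number is N = 9.

9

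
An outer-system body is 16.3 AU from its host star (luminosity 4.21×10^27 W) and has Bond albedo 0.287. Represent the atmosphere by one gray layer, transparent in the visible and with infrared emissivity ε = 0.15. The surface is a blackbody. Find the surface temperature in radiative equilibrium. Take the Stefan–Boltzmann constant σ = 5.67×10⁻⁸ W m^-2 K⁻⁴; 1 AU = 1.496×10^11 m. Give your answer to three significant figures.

d = 16.3 × 1.496×10^11 m = 2.438×10^12 m.
Flux at the orbit: S = L/(4πd²) = 4.21×10^27/(4π·(2.44×10^12)²) = 56.34 W m^-2.
Effective emission temperature (TOA balance): σT_e⁴ = S(1−α)/4 = 10.04 W m^-2 → T_e = 115.4 K.
The surface balance (absorbed SW + ε·downward IR = σT_s⁴) with T_a⁴ = T_s⁴/2 reduces to T_s = T_e·[2/(2−ε)]^¼ = 117.6 K.

118 kelvin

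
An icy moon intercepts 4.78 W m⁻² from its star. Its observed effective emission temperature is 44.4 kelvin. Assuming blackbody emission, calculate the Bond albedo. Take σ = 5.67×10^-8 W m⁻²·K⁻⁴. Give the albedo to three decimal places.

0.816

From σT⁴ = S(1−α)/4 we invert for α: 1−α = 4σT⁴/S.
4σT⁴ = 4·5.67×10⁻⁸·(44.4)⁴ = 0.8814 W m⁻².
1−α = 0.8814/4.780 = 0.1844, so α = 0.8156.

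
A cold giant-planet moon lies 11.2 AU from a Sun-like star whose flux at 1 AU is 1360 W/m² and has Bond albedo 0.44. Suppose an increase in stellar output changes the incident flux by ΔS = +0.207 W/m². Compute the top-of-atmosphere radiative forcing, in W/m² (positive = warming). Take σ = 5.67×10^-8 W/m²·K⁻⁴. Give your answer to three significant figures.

Flux at the orbit: S = 1360/(11.2)² = 10.84 W/m².
Only a fraction (1−α) is absorbed and it's spread over 4πR², so ΔF = (1−α)ΔS/4 = 0.02898 W/m².

0.0290 W/m²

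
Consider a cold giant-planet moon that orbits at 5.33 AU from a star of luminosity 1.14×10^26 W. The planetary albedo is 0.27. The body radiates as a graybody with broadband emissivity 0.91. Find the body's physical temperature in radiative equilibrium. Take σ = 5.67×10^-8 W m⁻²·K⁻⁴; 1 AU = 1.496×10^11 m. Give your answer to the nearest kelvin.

d = 5.33 × 1.496×10^11 m = 7.974×10^11 m.
Flux at the orbit: S = L/(4πd²) = 1.14×10^26/(4π·(7.97×10^11)²) = 14.27 W m⁻².
Absorbed flux (global mean): S(1−α)/4 = 14.27·0.73/4 = 2.604 W m⁻².
Radiative balance εσT⁴ = 2.604 gives T = [2.604/(0.91·σ)]^(1/4) = 84.29 K.

84 kelvin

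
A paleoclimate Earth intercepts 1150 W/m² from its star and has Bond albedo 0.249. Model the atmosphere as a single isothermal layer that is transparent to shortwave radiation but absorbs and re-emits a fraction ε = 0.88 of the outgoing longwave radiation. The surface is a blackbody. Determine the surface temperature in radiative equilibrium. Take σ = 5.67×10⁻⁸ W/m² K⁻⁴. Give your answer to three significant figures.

The planet radiates to space at T_e = [S(1−α)/(4σ)]^(1/4) = 248.4 K.
For a single slab of emissivity ε, T_s⁴ = 2T_e⁴/(2−ε); thus T_s = 248.4·(1.786)^(1/4) = 287.2 K.

287 K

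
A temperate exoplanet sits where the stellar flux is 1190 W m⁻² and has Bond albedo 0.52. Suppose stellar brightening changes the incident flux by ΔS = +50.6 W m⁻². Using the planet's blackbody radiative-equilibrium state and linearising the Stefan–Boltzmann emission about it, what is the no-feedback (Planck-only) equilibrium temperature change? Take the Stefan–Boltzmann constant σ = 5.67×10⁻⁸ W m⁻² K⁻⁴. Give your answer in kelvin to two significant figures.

2.4 K

Reference equilibrium: T_e = [S(1−α)/(4σ)]^(1/4) = 224.0 K.
TOA radiative forcing: ΔF = (1−α)ΔS/4 = 0.48·(+50.6)/4 = 6.072 W m⁻².
Planck response: λ_P = 4σT_e³ = 4·5.67×10⁻⁸·(224.0)³ = 2.550 W m⁻²/K.
So ΔT₀ = 6.072/2.550 = 2.38 K.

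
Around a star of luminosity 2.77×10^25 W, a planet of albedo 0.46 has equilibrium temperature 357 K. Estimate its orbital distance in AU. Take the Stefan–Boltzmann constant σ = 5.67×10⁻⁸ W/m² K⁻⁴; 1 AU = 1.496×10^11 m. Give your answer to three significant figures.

0.120 AU

The flux needed for this T is 4σT⁴/(1−0.46) = 6822 W/m².
From L = 4πd²S, d = √(2.77×10^25/(4π·6822)) = 1.798×10^10 m = 0.1202 AU.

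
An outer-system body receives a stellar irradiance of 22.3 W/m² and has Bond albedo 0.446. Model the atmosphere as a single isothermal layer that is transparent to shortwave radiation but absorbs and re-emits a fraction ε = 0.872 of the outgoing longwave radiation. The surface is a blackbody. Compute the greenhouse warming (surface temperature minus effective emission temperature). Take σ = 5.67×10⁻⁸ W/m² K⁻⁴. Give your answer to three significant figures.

13.2 kelvin

The planet radiates to space at T_e = [S(1−α)/(4σ)]^(1/4) = 85.91 K.
Surface balance with a leaky layer gives σT_s⁴ = σT_e⁴·2/(2−ε), so T_s = T_e·[2/(2−0.872)]^(1/4) = 99.13 K.
Greenhouse warming: T_s − T_e = 13.22 K.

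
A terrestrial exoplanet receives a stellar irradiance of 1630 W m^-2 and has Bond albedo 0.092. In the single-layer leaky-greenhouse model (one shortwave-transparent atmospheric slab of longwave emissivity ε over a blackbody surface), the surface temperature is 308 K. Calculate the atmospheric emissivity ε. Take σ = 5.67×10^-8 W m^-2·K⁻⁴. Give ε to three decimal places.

TOA balance gives T_e = 284.2 K.
Since (2−ε)/2 = (T_e/T_s)⁴ = 0.7251, ε = 0.5497.

0.550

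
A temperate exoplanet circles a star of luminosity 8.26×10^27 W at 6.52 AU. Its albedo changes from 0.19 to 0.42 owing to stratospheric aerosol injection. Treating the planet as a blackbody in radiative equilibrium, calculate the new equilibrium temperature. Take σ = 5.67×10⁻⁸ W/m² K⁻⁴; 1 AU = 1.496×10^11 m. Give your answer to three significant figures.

205 kelvin

d = 6.52 × 1.496×10^11 m = 9.754×10^11 m.
S = L/(4πd²) = 690.9 W/m².
With the new albedo, S(1−α₂)/4 = 100.2 W/m², so T₂ = 205.0 K.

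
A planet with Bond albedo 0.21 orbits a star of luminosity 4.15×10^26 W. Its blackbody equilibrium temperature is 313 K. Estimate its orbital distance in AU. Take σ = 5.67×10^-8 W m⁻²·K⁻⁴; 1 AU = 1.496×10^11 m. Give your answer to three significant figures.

0.732 AU

Required flux: S = 4σT⁴/(1−α) = 2755 W m⁻².
Then d = [L/(4πS)]^(1/2) = 1.095×10^11 m, i.e. 0.7318 AU.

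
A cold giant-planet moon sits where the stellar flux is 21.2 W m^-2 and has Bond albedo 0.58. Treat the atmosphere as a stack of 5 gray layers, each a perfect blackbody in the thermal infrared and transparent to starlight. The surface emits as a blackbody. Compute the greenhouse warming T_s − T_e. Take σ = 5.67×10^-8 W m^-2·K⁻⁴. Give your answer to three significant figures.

44.7 kelvin

Top-of-atmosphere balance: σT_e⁴ = S(1−α)/4 = 2.226 W m^-2 → T_e = 79.16 K.
T_s = (N+1)^(1/4)·T_e = 123.9 K.
So the greenhouse effect raises the surface by 123.9 − 79.16 = 44.73 K.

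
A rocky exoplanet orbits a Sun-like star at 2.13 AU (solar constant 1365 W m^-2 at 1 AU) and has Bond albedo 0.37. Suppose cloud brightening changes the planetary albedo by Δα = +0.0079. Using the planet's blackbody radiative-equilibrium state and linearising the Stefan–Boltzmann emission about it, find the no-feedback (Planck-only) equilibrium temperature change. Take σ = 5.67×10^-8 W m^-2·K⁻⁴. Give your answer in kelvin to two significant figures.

-0.53 K

Irradiance scales as 1/d², so S = 1365 W m^-2 × (1/2.13)² = 300.9 W m^-2.
Unperturbed T_e = [300.9·(1−0.37)/(4σ)]^¼ = 170.0 K.
The change in absorbed flux is Δ[S(1−α)/4] = −SΔα/4 = -0.5942 W m^-2.
The Planck feedback parameter is 4σT_e³ = 1.115 W m^-2/K.
ΔT₀ = ΔF/λ_P = -0.5942/1.115 = -0.533 K.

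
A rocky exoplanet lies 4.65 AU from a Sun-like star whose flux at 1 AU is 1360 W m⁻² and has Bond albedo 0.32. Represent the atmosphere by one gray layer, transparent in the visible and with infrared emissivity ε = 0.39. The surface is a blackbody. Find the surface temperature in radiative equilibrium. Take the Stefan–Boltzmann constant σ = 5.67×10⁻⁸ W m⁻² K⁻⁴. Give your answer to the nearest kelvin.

124 kelvin

By the inverse-square law, S = 1360/4.65² = 62.90 W m⁻².
Effective emission temperature (TOA balance): σT_e⁴ = S(1−α)/4 = 10.69 W m⁻² → T_e = 117.2 K.
Surface balance with a leaky layer gives σT_s⁴ = σT_e⁴·2/(2−ε), so T_s = T_e·[2/(2−0.39)]^(1/4) = 123.7 K.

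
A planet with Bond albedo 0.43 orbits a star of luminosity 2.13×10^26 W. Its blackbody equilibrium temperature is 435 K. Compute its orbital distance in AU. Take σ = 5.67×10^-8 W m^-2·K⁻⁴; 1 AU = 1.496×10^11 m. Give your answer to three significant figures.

Required flux: S = 4σT⁴/(1−α) = 14250 W m^-2.
S = L/(4πd²) → d = √(L/4πS) = √(2.13×10^26/(4π·14250)) = 3.449×10^10 m = 0.2306 AU.

0.231 AU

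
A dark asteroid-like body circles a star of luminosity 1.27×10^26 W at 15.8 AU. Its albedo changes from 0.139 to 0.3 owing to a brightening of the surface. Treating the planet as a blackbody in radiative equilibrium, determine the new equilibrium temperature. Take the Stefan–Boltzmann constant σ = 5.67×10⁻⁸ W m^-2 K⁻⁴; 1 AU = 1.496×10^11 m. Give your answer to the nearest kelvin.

49 K

d = 15.8 × 1.496×10^11 m = 2.364×10^12 m.
Spreading L over a sphere of radius d: S = 1.27×10^26/(4π·2.36×10^12²) = 1.809 W m^-2.
With the new albedo, S(1−α₂)/4 = 0.3166 W m^-2, so T₂ = 48.61 K.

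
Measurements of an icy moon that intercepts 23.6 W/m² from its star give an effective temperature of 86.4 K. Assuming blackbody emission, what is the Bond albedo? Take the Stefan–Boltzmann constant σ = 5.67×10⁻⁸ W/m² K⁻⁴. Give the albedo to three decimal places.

Energy balance: S(1−α)/4 = σT⁴, so 1−α = 4σT⁴/S.
4σT⁴ = 4·5.67×10⁻⁸·(86.4)⁴ = 12.64 W/m².
1−α = 12.64/23.60 = 0.5355, so α = 0.4645.

0.464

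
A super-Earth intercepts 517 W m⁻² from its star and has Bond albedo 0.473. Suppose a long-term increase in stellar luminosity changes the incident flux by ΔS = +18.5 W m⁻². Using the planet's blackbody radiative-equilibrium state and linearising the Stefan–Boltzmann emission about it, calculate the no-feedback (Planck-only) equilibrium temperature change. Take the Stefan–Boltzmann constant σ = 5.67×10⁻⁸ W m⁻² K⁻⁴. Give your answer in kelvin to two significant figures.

1.7 kelvin

Reference equilibrium: T_e = [S(1−α)/(4σ)]^(1/4) = 186.2 K.
Only a fraction (1−α) is absorbed and it's spread over 4πR², so ΔF = (1−α)ΔS/4 = 2.437 W m⁻².
The Planck feedback parameter is 4σT_e³ = 1.463 W m⁻²/K.
ΔT₀ = ΔF/λ_P = 2.437/1.463 = 1.67 K.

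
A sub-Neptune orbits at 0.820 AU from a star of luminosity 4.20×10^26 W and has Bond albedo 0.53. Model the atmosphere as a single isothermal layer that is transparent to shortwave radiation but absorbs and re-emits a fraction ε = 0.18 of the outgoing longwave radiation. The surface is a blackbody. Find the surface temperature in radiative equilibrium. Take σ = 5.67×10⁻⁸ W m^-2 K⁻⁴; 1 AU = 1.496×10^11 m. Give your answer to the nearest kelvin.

267 kelvin

d = 0.820 × 1.496×10^11 m = 1.227×10^11 m.
Spreading L over a sphere of radius d: S = 4.20×10^26/(4π·1.23×10^11²) = 2221 W m^-2.
Effective emission temperature (TOA balance): σT_e⁴ = S(1−α)/4 = 261.0 W m^-2 → T_e = 260.5 K.
For a single slab of emissivity ε, T_s⁴ = 2T_e⁴/(2−ε); thus T_s = 260.5·(1.099)^(1/4) = 266.7 K.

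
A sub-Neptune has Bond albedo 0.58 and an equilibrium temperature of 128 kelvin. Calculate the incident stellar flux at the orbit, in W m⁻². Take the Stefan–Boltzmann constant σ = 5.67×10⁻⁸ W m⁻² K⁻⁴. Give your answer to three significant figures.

Invert the energy balance for S: S = 4σT⁴/(1−α).
σT⁴ = 5.67×10⁻⁸·(128)⁴ = 15.22 W m⁻².
S = 4·15.22/0.42 = 145.0 W m⁻².

145 W m⁻²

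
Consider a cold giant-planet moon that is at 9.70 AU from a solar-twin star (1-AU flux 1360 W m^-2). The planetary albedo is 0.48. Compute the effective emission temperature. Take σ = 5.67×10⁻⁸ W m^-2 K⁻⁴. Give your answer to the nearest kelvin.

76 K

By the inverse-square law, S = 1360/9.70² = 14.45 W m^-2.
The planet absorbs (1−α)S over its disc πR² and re-emits over 4πR², so the mean absorbed flux is (1−0.48)·14.45/4 = 1.879 W m^-2.
Balancing against σT⁴: T = (1.879/5.67×10⁻⁸)^(1/4) = 75.87 K.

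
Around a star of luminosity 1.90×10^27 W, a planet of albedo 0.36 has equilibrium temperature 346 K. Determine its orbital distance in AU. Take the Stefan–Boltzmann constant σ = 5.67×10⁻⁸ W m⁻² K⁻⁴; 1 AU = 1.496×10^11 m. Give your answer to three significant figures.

Required flux: S = 4σT⁴/(1−α) = 5079 W m⁻².
From L = 4πd²S, d = √(1.90×10^27/(4π·5079)) = 1.725×10^11 m = 1.153 AU.

1.15 AU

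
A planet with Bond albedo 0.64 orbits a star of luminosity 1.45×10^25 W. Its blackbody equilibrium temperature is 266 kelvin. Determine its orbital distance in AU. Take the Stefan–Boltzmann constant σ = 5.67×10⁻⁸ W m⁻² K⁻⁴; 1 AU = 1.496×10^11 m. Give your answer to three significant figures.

Required flux: S = 4σT⁴/(1−α) = 3154 W m⁻².
From L = 4πd²S, d = √(1.45×10^25/(4π·3154)) = 1.913×10^10 m = 0.1279 AU.

0.128 AU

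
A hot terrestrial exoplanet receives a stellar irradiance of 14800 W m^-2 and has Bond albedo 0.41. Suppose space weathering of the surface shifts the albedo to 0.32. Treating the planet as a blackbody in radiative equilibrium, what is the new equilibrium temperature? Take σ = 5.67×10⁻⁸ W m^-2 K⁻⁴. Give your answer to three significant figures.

459 K

New equilibrium: T₂ = [(1−0.32)·14800/(4σ)]^(1/4) = 459.0 K.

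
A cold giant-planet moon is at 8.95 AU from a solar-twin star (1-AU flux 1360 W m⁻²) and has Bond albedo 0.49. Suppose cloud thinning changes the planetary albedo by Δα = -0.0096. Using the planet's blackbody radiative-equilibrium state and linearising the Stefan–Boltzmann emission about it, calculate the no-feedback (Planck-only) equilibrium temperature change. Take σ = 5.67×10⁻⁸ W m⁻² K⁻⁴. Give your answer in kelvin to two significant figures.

0.37 K

Flux at the orbit: S = 1360/(8.95)² = 16.98 W m⁻².
The baseline emission temperature is T_e = 78.61 K.
TOA radiative forcing: ΔF = −S·Δα/4 = −16.98·(-0.0096)/4 = 0.04075 W m⁻².
The Planck feedback parameter is 4σT_e³ = 0.1102 W m⁻²/K.
So ΔT₀ = 0.04075/0.1102 = 0.370 K.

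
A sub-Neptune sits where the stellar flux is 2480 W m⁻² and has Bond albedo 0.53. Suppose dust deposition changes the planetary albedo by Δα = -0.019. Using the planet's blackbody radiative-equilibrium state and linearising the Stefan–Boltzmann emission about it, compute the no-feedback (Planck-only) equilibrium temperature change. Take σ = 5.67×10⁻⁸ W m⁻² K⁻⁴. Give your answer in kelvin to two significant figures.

Reference equilibrium: T_e = [S(1−α)/(4σ)]^(1/4) = 267.7 K.
ΔF = −(S/4)Δα = −(2480/4)×(-0.019) = 11.78 W m⁻².
Linearising σT⁴ gives d(σT⁴)/dT = 4σT_e³ = 4.353 W m⁻² per K.
So ΔT₀ = 11.78/4.353 = 2.71 K.

2.7 K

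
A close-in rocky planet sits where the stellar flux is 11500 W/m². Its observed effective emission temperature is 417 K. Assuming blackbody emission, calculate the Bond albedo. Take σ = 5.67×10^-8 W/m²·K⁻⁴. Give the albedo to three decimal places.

Energy balance: S(1−α)/4 = σT⁴, so 1−α = 4σT⁴/S.
4σT⁴ = 4·5.67×10⁻⁸·(417)⁴ = 6858 W/m².
1−α = 6858/11500 = 0.5963, so α = 0.4037.

0.404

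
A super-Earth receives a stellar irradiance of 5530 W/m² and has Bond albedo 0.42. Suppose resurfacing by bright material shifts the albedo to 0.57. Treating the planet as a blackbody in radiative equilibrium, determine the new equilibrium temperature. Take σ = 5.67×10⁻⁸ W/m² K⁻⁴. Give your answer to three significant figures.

320 K

New equilibrium: T₂ = [(1−0.57)·5530/(4σ)]^(1/4) = 320.0 K.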